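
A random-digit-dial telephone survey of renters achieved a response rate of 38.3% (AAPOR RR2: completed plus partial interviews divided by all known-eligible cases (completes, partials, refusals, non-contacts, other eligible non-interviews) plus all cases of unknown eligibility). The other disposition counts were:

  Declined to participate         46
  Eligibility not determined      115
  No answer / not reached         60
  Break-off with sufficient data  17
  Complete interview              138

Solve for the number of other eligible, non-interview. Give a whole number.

29

Num: 138 + 17 = 155
RR2 = 155 / D = 0.383
D = 155 / 0.383 = 404.7
Rest of base = 376
other eligible, non-interview = 404.7 − 376 ≈ 29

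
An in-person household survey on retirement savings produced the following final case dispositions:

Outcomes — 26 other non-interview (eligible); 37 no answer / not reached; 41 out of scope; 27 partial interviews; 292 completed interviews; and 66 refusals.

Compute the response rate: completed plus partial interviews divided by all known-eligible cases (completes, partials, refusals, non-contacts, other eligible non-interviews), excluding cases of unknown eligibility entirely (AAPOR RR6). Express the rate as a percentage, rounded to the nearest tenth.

Num → 292 + 27 = 319
Denominator → 292 + 27 + 66 + 37 + 26 = 448
RR6 = 319 / 448 = 0.7121

71.2%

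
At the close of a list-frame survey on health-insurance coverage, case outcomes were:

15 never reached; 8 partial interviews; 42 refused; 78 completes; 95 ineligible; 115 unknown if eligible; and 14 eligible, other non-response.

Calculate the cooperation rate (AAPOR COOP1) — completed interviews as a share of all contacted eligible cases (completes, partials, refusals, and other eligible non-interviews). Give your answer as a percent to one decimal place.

54.9%

Num = 78
Denom = 78 + 8 + 42 + 14 = 142
COOP1 = 78 / 142 = 0.5493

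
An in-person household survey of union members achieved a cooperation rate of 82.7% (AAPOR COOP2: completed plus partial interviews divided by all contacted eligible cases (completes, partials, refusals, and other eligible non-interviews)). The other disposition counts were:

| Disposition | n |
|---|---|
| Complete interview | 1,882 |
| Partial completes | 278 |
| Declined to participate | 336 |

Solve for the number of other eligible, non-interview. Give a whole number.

Num = 1882 + 278 = 2160
COOP2 = 2160 / D = 0.827
D = 2160 / 0.827 = 2611.9
Rest of base = 2496
other eligible, non-interview = 2611.9 − 2496 ≈ 116

116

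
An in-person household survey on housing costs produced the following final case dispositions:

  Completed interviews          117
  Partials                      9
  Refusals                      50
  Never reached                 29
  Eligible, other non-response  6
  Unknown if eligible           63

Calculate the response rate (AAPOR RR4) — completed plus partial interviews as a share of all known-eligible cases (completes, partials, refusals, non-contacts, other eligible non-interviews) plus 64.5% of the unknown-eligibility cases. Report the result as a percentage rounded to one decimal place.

Num: 117 + 9 = 126
Eligible (known): 117 + 9 + 50 + 29 + 6 = 211
Estimated eligible among unknowns: 0.6450 × 63 = 40.63
Base: 211 + 40.63 = 251.63
RR4 = 126 / 251.63 = 0.5007

50.1%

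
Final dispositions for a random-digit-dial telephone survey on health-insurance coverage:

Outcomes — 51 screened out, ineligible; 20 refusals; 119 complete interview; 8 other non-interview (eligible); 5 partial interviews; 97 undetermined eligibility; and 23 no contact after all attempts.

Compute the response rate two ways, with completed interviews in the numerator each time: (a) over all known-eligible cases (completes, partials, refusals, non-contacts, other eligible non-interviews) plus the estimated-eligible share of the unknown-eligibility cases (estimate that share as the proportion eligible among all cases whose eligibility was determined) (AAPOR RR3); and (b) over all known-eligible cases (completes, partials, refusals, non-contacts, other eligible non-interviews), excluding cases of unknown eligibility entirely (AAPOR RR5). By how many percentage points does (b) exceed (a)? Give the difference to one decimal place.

Num = 119
Eligible (known) = 119 + 5 + 20 + 23 + 8 = 175
e = 175 / (175 + 51) = 175 / 226 = 0.7743
Estimated eligible among unknowns = 0.7743 × 97 = 75.11
Denominator = 175 + 75.11 = 250.11
RR3 = 119 / 250.11 = 0.4758
Denominator = 119 + 5 + 20 + 23 + 8 = 175
RR5 = 119 / 175 = 0.6800
Difference = 68.00 − 47.58 = 20.42 percentage points

20.4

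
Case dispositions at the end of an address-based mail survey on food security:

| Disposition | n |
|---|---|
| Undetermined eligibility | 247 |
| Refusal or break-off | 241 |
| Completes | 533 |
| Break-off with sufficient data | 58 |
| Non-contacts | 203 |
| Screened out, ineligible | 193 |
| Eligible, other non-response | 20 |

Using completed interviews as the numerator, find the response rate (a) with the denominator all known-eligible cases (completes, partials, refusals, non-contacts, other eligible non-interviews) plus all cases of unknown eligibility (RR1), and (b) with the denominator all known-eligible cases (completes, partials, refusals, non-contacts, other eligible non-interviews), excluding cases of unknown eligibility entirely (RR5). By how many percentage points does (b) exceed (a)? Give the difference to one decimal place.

Top = 533
Denom = 533 + 58 + 241 + 203 + 20 + 247 = 1302
RR1 = 533 / 1302 = 0.4094
Denom = 533 + 58 + 241 + 203 + 20 = 1055
RR5 = 533 / 1055 = 0.5052
Difference = 50.52 − 40.94 = 9.58 percentage points

9.6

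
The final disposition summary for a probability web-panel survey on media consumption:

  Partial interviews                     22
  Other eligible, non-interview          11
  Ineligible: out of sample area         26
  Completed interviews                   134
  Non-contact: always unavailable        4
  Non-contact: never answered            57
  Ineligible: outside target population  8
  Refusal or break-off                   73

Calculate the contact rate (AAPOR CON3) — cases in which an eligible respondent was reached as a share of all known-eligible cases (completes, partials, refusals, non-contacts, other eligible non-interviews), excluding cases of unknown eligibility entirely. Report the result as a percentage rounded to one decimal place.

No answer / not reached = 57 + 4 = 61
Ineligible = 8 + 26 = 34
Numerator → 134 + 22 + 73 + 11 = 240
Denom → 134 + 22 + 73 + 61 + 11 = 301
CON3 = 240 / 301 = 0.7973

79.7%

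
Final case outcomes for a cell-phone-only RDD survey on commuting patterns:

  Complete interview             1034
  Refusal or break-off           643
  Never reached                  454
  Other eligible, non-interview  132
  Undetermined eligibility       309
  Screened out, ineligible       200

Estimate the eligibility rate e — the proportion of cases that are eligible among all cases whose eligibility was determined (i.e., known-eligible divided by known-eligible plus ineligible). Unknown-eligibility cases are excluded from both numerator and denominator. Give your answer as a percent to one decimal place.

Eligible (known): 1034 + 643 + 454 + 132 = 2263
e = 2263 / (2263 + 200) = 2263 / 2463 = 0.9188

91.9%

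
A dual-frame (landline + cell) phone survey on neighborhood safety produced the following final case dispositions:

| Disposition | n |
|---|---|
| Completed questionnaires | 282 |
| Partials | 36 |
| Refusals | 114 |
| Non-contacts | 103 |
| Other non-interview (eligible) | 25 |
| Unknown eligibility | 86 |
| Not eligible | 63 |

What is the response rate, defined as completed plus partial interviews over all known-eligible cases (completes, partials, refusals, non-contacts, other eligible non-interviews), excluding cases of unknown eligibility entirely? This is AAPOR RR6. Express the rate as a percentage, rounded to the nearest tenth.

56.8%

Numerator: 282 + 36 = 318
Denom: 282 + 36 + 114 + 103 + 25 = 560
RR6 = 318 / 560 = 0.5679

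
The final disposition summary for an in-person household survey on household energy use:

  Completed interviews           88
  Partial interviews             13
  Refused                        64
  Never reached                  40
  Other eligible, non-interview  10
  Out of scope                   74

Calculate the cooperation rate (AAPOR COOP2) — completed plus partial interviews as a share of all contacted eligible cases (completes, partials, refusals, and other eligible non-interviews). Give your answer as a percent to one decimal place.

Numerator = 88 + 13 = 101
Base = 88 + 13 + 64 + 10 = 175
COOP2 = 101 / 175 = 0.5771

57.7%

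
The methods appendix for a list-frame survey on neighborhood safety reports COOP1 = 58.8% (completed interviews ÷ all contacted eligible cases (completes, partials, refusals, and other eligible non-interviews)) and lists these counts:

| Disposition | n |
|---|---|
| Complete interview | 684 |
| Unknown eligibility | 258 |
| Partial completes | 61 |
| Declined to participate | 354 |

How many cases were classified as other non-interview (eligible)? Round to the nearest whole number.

64

COOP1 = 684 / D = 0.588
D = 684 / 0.588 = 1163.3
Other denominator terms total 1099
other non-interview (eligible) = 1163.3 − 1099 ≈ 64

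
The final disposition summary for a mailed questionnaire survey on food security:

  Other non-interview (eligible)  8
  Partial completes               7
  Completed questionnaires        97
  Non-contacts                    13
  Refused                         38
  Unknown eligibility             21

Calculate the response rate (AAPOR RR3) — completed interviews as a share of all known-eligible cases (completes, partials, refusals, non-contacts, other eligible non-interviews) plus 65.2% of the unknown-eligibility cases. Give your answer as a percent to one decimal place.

Numerator: 97
Eligible (known): 97 + 7 + 38 + 13 + 8 = 163
e × U: 0.6520 × 21 = 13.69
Denominator: 163 + 13.69 = 176.69
RR3 = 97 / 176.69 = 0.5490

54.9%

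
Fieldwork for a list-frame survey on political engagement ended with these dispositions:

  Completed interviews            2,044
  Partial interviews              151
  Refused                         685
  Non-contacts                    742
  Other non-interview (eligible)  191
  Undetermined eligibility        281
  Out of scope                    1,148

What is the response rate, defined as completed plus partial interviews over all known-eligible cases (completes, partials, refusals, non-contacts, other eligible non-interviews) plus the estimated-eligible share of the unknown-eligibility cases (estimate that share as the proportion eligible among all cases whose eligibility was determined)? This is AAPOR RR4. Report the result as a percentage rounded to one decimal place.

Numerator → 2044 + 151 = 2195
Eligible (known) → 2044 + 151 + 685 + 742 + 191 = 3813
e = 3813 / (3813 + 1148) = 3813 / 4961 = 0.7686
e × U → 0.7686 × 281 = 215.98
Denominator → 3813 + 215.98 = 4028.98
RR4 = 2195 / 4028.98 = 0.5448

54.5%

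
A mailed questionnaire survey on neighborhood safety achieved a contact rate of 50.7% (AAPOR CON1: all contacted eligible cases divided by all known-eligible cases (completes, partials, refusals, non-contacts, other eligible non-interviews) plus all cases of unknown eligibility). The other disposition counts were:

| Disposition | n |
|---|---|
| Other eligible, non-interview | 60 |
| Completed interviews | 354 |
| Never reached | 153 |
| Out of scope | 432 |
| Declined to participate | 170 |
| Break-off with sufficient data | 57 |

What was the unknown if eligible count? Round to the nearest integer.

470

Top → 354 + 57 + 170 + 60 = 641
CON1 = 641 / D = 0.507
D = 641 / 0.507 = 1264.3
Other denominator terms total 794
unknown if eligible = 1264.3 − 794 ≈ 470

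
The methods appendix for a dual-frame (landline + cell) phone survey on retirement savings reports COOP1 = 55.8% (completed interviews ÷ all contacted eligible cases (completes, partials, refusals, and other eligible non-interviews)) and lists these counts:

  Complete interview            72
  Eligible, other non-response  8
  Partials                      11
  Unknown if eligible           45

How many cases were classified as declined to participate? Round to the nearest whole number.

COOP1 = 72 / D = 0.558
D = 72 / 0.558 = 129.0
Rest of base = 91
declined to participate = 129.0 − 91 ≈ 38

38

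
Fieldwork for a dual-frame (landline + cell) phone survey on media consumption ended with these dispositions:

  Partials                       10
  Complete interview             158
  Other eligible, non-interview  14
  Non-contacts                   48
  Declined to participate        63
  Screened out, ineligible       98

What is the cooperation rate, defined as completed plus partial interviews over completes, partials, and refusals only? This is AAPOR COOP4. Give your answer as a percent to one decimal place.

72.7%

Num = 158 + 10 = 168
Denominator = 158 + 10 + 63 = 231
COOP4 = 168 / 231 = 0.7273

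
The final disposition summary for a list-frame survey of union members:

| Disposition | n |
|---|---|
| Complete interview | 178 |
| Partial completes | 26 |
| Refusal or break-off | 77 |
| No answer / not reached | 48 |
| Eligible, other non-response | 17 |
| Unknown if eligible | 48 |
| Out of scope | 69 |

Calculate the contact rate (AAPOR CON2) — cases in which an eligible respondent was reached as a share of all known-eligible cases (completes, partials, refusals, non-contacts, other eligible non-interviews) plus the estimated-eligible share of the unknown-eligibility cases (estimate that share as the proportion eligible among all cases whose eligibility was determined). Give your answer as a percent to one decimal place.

77.2%

Num → 178 + 26 + 77 + 17 = 298
Eligible (known) → 178 + 26 + 77 + 48 + 17 = 346
e = 346 / (346 + 69) = 346 / 415 = 0.8337
e × U → 0.8337 × 48 = 40.02
Denominator → 346 + 40.02 = 386.02
CON2 = 298 / 386.02 = 0.7720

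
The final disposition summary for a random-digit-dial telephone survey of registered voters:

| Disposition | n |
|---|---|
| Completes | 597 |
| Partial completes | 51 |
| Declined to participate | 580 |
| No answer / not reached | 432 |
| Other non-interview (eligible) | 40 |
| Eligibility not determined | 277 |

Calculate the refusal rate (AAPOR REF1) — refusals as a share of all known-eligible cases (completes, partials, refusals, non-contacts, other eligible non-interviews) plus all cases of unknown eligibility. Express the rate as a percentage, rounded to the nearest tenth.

Num = 580
Denominator = 597 + 51 + 580 + 432 + 40 + 277 = 1977
REF1 = 580 / 1977 = 0.2934

29.3%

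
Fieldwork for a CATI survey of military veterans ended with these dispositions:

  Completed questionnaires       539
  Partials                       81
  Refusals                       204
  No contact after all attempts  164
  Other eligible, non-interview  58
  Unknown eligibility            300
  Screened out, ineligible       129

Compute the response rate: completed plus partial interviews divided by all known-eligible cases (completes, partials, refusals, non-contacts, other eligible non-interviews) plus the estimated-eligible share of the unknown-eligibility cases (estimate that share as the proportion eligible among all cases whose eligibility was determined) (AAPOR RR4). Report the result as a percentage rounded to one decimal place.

47.2%

Num = 539 + 81 = 620
Known eligible = 539 + 81 + 204 + 164 + 58 = 1046
e = 1046 / (1046 + 129) = 1046 / 1175 = 0.8902
Eligible share of unknowns = 0.8902 × 300 = 267.06
Base = 1046 + 267.06 = 1313.06
RR4 = 620 / 1313.06 = 0.4722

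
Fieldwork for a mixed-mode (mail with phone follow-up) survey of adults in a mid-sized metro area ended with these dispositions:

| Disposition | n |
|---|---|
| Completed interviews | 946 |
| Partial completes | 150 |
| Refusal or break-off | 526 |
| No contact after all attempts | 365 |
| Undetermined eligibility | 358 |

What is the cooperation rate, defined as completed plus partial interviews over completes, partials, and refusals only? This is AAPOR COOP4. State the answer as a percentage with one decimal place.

Top = 946 + 150 = 1096
Denom = 946 + 150 + 526 = 1622
COOP4 = 1096 / 1622 = 0.6757

67.6%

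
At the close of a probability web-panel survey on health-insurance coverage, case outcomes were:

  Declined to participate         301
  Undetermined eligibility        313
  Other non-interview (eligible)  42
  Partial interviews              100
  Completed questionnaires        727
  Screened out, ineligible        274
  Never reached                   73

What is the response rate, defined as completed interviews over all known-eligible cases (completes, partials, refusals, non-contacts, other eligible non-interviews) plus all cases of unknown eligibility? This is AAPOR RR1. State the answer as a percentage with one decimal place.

Numerator → 727
Base → 727 + 100 + 301 + 73 + 42 + 313 = 1556
RR1 = 727 / 1556 = 0.4672

46.7%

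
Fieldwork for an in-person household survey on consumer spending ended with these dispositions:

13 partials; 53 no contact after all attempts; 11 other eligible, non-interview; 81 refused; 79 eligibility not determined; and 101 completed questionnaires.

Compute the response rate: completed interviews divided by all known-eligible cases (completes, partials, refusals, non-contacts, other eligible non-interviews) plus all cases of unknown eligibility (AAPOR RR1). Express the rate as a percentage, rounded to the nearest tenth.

Num: 101
Denom: 101 + 13 + 81 + 53 + 11 + 79 = 338
RR1 = 101 / 338 = 0.2988

29.9%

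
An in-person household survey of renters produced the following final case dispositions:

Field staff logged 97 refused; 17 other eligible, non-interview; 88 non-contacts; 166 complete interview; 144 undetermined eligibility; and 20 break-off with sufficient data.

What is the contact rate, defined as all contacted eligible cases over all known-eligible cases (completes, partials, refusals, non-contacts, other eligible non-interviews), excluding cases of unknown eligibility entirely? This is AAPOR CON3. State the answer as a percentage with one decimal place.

Num = 166 + 20 + 97 + 17 = 300
Base = 166 + 20 + 97 + 88 + 17 = 388
CON3 = 300 / 388 = 0.7732

77.3%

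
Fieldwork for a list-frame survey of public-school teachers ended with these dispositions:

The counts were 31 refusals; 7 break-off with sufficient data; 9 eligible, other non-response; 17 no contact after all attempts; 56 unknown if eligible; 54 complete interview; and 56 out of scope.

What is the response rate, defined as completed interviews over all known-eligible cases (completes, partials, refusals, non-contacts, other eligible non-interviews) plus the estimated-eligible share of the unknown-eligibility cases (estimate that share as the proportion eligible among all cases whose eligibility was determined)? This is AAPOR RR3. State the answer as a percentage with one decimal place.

Num = 54
Determined eligible = 54 + 7 + 31 + 17 + 9 = 118
e = 118 / (118 + 56) = 118 / 174 = 0.6782
Eligible share of unknowns = 0.6782 × 56 = 37.98
Denom = 118 + 37.98 = 155.98
RR3 = 54 / 155.98 = 0.3462

34.6%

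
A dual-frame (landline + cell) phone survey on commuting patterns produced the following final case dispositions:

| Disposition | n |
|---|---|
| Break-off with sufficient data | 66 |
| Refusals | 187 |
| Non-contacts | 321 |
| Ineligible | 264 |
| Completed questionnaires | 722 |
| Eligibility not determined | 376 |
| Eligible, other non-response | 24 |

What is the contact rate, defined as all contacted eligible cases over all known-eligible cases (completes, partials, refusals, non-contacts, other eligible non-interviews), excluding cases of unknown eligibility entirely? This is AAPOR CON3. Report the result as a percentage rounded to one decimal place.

75.7%

Top: 722 + 66 + 187 + 24 = 999
Denominator: 722 + 66 + 187 + 321 + 24 = 1320
CON3 = 999 / 1320 = 0.7568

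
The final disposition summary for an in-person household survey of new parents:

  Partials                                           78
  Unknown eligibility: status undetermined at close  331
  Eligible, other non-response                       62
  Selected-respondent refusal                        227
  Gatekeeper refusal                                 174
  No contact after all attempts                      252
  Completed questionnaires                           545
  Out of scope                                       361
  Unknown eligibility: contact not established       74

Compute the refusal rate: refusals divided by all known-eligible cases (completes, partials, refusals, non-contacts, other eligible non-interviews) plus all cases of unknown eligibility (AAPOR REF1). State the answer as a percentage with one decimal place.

Declined to participate = 174 + 227 = 401
Unknown if eligible = 74 + 331 = 405
Num: 401
Denom: 545 + 78 + 401 + 252 + 62 + 405 = 1743
REF1 = 401 / 1743 = 0.2301

23.0%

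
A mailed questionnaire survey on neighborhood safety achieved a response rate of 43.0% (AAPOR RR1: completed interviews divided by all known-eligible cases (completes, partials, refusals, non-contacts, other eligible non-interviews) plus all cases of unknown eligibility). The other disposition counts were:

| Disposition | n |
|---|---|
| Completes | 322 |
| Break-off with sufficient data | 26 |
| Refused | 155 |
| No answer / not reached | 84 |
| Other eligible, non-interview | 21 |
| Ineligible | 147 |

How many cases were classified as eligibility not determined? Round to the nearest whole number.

141

RR1 = 322 / D = 0.430
D = 322 / 0.430 = 748.8
Other denominator terms total 608
eligibility not determined = 748.8 − 608 ≈ 141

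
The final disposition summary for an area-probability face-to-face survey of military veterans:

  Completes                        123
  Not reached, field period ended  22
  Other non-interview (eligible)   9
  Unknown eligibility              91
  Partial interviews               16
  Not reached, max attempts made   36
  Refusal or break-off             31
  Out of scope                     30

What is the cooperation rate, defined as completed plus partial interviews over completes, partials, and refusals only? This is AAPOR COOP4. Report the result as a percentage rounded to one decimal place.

81.8%

No contact after all attempts = 22 + 36 = 58
Num = 123 + 16 = 139
Base = 123 + 16 + 31 = 170
COOP4 = 139 / 170 = 0.8176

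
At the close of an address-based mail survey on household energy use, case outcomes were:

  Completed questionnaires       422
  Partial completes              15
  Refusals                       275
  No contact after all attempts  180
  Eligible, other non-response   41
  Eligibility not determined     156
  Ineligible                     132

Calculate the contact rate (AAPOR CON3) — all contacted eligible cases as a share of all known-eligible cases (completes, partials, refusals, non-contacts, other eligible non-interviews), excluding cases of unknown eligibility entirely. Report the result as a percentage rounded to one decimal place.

80.7%

Top: 422 + 15 + 275 + 41 = 753
Denom: 422 + 15 + 275 + 180 + 41 = 933
CON3 = 753 / 933 = 0.8071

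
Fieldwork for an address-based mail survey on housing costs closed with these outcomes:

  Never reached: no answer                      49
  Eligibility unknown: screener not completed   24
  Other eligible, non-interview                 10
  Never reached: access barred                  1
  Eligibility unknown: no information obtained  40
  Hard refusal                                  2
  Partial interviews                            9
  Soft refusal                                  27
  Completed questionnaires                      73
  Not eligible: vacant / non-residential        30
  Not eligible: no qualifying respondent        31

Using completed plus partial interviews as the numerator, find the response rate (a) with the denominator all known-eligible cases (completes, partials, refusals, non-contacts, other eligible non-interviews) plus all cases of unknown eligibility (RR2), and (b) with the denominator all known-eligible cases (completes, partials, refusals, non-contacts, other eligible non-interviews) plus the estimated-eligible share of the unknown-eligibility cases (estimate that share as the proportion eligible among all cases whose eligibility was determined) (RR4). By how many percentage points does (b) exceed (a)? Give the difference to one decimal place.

2.7

Declined to participate = 2 + 27 = 29
No contact after all attempts = 49 + 1 = 50
Unknown eligibility = 24 + 40 = 64
Out of scope = 31 + 30 = 61
Num: 73 + 9 = 82
Denominator: 73 + 9 + 29 + 50 + 10 + 64 = 235
RR2 = 82 / 235 = 0.3489
Known eligible: 73 + 9 + 29 + 50 + 10 = 171
e = 171 / (171 + 61) = 171 / 232 = 0.7371
Estimated eligible among unknowns: 0.7371 × 64 = 47.17
Denominator: 171 + 47.17 = 218.17
RR4 = 82 / 218.17 = 0.3759
Difference = 37.59 − 34.89 = 2.70 percentage points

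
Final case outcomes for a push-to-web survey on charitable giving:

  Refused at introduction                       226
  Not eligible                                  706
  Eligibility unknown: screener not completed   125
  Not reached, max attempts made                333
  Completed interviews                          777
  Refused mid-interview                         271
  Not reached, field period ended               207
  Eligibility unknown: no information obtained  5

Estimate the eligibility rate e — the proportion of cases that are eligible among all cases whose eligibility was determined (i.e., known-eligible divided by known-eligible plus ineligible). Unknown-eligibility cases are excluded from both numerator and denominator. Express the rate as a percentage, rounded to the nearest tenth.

72.0%

Refusal or break-off = 226 + 271 = 497
No answer / not reached = 207 + 333 = 540
Unknown eligibility = 125 + 5 = 130
Eligible (known) = 777 + 497 + 540 = 1814
e = 1814 / (1814 + 706) = 1814 / 2520 = 0.7198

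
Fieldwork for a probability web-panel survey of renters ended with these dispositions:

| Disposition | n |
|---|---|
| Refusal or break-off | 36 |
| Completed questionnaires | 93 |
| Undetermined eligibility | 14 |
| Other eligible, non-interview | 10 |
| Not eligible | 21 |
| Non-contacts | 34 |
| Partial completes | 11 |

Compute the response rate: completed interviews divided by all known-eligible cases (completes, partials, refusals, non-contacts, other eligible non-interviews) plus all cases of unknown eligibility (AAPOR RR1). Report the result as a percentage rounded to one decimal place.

47.0%

Numerator → 93
Base → 93 + 11 + 36 + 34 + 10 + 14 = 198
RR1 = 93 / 198 = 0.4697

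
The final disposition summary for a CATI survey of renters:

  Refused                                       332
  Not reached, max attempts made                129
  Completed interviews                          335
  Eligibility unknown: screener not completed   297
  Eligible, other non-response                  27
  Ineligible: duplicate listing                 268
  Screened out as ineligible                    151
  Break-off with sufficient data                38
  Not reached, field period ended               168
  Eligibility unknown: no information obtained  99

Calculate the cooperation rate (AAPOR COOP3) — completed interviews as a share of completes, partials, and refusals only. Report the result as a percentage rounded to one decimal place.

47.5%

Never reached = 168 + 129 = 297
Undetermined eligibility = 297 + 99 = 396
Ineligible = 151 + 268 = 419
Top = 335
Base = 335 + 38 + 332 = 705
COOP3 = 335 / 705 = 0.4752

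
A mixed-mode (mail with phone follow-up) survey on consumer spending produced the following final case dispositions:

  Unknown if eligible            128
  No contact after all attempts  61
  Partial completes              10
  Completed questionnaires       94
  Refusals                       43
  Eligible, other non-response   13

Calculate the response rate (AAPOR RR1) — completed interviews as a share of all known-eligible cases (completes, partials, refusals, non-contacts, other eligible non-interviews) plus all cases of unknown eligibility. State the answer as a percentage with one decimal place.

Num: 94
Denominator: 94 + 10 + 43 + 61 + 13 + 128 = 349
RR1 = 94 / 349 = 0.2693

26.9%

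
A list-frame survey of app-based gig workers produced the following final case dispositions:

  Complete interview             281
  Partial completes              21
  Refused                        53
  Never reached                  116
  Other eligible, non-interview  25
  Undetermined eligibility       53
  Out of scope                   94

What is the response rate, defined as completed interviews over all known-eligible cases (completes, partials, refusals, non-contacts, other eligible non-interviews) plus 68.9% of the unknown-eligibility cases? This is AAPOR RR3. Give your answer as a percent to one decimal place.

Numerator → 281
Determined eligible → 281 + 21 + 53 + 116 + 25 = 496
Estimated eligible among unknowns → 0.6890 × 53 = 36.52
Denom → 496 + 36.52 = 532.52
RR3 = 281 / 532.52 = 0.5277

52.8%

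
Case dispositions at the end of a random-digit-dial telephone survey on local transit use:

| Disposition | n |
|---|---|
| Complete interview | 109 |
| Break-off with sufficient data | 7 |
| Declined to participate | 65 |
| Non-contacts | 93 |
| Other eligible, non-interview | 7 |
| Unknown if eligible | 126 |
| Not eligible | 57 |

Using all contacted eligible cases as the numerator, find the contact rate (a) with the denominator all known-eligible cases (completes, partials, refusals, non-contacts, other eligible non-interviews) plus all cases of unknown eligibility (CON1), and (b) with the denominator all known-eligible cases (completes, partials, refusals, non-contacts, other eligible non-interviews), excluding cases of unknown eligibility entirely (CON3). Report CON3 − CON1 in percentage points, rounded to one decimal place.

20.7

Num: 109 + 7 + 65 + 7 = 188
Base: 109 + 7 + 65 + 93 + 7 + 126 = 407
CON1 = 188 / 407 = 0.4619
Base: 109 + 7 + 65 + 93 + 7 = 281
CON3 = 188 / 281 = 0.6690
Difference = 66.90 − 46.19 = 20.71 percentage points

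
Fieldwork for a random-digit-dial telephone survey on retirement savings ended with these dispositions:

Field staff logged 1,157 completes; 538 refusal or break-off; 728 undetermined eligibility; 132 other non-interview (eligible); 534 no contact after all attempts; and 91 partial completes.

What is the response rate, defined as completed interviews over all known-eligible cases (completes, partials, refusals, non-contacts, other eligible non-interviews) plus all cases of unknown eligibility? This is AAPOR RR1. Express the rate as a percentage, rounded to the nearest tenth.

Top → 1157
Denom → 1157 + 91 + 538 + 534 + 132 + 728 = 3180
RR1 = 1157 / 3180 = 0.3638

36.4%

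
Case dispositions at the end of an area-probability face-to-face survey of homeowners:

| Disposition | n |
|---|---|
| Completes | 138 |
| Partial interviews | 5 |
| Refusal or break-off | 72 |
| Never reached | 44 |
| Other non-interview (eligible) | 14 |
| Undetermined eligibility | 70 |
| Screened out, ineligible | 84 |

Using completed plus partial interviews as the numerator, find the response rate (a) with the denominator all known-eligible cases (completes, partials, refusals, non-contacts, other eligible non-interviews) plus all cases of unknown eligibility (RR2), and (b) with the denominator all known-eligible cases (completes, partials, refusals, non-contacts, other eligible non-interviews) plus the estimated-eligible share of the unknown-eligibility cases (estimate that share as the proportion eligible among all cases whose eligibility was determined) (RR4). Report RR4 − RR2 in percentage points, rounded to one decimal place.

Top → 138 + 5 = 143
Base → 138 + 5 + 72 + 44 + 14 + 70 = 343
RR2 = 143 / 343 = 0.4169
Eligible (known) → 138 + 5 + 72 + 44 + 14 = 273
e = 273 / (273 + 84) = 273 / 357 = 0.7647
e × U → 0.7647 × 70 = 53.53
Base → 273 + 53.53 = 326.53
RR4 = 143 / 326.53 = 0.4379
Difference = 43.79 − 41.69 = 2.10 percentage points

2.1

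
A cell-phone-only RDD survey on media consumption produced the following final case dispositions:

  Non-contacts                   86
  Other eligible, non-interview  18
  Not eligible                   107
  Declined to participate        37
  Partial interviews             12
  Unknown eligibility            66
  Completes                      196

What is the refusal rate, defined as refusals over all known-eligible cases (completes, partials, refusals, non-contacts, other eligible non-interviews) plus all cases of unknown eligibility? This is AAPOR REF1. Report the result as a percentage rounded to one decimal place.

Numerator → 37
Denom → 196 + 12 + 37 + 86 + 18 + 66 = 415
REF1 = 37 / 415 = 0.0892

8.9%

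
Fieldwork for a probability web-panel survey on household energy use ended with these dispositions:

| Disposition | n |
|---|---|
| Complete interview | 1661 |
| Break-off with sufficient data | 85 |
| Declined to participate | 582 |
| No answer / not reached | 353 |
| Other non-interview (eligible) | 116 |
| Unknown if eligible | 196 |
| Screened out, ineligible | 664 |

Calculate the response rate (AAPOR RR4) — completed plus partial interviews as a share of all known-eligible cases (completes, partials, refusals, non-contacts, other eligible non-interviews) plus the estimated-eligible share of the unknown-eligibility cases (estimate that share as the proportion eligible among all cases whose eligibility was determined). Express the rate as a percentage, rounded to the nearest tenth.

Num → 1661 + 85 = 1746
Eligible (known) → 1661 + 85 + 582 + 353 + 116 = 2797
e = 2797 / (2797 + 664) = 2797 / 3461 = 0.8081
Eligible share of unknowns → 0.8081 × 196 = 158.39
Denom → 2797 + 158.39 = 2955.39
RR4 = 1746 / 2955.39 = 0.5908

59.1%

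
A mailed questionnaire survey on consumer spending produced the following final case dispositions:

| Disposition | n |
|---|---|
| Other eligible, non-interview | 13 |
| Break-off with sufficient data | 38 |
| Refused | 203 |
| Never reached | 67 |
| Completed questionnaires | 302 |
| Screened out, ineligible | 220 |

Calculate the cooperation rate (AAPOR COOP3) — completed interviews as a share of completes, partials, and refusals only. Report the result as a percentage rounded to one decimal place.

55.6%

Top = 302
Denom = 302 + 38 + 203 = 543
COOP3 = 302 / 543 = 0.5562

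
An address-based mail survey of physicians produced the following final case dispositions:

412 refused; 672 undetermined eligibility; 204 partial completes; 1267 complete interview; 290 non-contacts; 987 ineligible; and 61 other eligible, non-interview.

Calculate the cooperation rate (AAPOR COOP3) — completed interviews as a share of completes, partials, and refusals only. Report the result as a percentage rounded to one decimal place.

Numerator: 1267
Denominator: 1267 + 204 + 412 = 1883
COOP3 = 1267 / 1883 = 0.6729

67.3%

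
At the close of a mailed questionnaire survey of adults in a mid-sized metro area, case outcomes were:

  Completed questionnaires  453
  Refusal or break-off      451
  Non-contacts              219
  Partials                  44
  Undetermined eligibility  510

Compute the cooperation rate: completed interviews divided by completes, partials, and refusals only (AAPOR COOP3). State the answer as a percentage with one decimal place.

47.8%

Num: 453
Base: 453 + 44 + 451 = 948
COOP3 = 453 / 948 = 0.4778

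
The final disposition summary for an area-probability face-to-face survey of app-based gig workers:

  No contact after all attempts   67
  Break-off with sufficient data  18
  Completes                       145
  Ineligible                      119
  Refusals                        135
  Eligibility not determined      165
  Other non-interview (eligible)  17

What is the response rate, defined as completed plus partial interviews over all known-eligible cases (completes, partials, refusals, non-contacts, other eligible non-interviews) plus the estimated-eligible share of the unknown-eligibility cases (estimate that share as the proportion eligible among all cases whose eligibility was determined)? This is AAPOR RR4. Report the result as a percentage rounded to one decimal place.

Num → 145 + 18 = 163
Determined eligible → 145 + 18 + 135 + 67 + 17 = 382
e = 382 / (382 + 119) = 382 / 501 = 0.7625
Eligible share of unknowns → 0.7625 × 165 = 125.81
Base → 382 + 125.81 = 507.81
RR4 = 163 / 507.81 = 0.3210

32.1%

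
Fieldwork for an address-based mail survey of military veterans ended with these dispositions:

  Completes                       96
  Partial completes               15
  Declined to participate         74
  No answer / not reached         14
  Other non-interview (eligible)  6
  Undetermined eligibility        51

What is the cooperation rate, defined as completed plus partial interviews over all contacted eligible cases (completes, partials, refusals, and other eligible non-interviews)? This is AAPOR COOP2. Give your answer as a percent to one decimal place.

58.1%

Num → 96 + 15 = 111
Denominator → 96 + 15 + 74 + 6 = 191
COOP2 = 111 / 191 = 0.5812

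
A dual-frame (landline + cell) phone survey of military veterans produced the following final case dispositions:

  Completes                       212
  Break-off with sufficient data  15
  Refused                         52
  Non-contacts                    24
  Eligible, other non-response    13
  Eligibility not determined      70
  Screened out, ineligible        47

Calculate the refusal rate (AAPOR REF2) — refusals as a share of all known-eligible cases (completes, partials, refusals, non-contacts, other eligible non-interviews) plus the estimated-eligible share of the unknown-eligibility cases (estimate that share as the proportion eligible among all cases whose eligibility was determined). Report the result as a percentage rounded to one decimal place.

13.8%

Numerator: 52
Known eligible: 212 + 15 + 52 + 24 + 13 = 316
e = 316 / (316 + 47) = 316 / 363 = 0.8705
Eligible share of unknowns: 0.8705 × 70 = 60.94
Base: 316 + 60.94 = 376.94
REF2 = 52 / 376.94 = 0.1380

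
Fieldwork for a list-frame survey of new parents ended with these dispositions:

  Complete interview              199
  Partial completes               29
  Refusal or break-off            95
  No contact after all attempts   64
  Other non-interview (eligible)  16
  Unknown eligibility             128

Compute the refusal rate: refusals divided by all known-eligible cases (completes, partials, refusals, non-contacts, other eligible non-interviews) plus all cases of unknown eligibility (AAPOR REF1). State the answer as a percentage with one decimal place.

17.9%

Num: 95
Denominator: 199 + 29 + 95 + 64 + 16 + 128 = 531
REF1 = 95 / 531 = 0.1789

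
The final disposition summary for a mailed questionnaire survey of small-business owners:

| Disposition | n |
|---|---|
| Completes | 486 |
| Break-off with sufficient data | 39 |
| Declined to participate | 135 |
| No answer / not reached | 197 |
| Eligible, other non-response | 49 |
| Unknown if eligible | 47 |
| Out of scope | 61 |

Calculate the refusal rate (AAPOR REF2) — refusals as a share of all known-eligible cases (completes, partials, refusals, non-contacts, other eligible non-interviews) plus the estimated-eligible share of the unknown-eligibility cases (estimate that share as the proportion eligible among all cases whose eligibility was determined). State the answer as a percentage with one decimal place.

14.2%

Numerator → 135
Known eligible → 486 + 39 + 135 + 197 + 49 = 906
e = 906 / (906 + 61) = 906 / 967 = 0.9369
Eligible share of unknowns → 0.9369 × 47 = 44.03
Denom → 906 + 44.03 = 950.03
REF2 = 135 / 950.03 = 0.1421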